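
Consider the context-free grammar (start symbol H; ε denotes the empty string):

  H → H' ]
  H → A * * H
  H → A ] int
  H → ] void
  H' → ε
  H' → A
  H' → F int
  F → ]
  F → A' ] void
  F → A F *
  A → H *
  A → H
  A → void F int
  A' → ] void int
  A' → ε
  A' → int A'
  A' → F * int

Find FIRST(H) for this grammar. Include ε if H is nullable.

{ ], int, void }

From H → H' ]: H' nullable, take FIRST(H') ∪ {]} = { ], int, void }.
From H → A * * H: add FIRST(A) = { ], int, void }.
From H → A ] int: add FIRST(A) = { ], int, void }.
H → ] void contributes {]}.
Union: FIRST(H) = { ], int, void }.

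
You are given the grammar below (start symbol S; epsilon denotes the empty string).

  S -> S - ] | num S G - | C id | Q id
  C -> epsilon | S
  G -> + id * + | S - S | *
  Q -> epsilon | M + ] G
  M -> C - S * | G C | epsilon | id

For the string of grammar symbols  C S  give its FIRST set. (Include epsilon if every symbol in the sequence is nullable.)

{ *, +, -, id, num }

Add FIRST(C)\{epsilon} = { *, +, -, id, num }; C is nullable, continue.
Add FIRST(S) = { *, +, -, id, num }; S is not nullable, stop.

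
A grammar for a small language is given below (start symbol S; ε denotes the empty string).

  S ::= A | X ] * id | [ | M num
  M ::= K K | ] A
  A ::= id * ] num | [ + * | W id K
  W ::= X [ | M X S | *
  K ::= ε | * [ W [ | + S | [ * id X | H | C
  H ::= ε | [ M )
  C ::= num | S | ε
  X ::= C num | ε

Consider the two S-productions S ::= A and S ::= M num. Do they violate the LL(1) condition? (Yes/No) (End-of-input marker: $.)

Yes

FIRST(A) = { *, +, [, ], id, num } and FIRST(M num) = { *, +, [, ], id, num }.
Both contain *, so the two alternatives are not disjoint — LL(1) conflict.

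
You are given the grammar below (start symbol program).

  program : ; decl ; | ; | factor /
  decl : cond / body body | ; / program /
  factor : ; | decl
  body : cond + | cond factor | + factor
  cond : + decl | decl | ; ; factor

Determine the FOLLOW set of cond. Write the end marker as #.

{ +, /, ; }

In decl : cond / body body: add FIRST(/ body body) = { / }.
In body : cond +: add FIRST(+) = { + }.
In body : cond factor: add FIRST(factor) = { +, ; }.
Union: FOLLOW(cond) = { +, /, ; }.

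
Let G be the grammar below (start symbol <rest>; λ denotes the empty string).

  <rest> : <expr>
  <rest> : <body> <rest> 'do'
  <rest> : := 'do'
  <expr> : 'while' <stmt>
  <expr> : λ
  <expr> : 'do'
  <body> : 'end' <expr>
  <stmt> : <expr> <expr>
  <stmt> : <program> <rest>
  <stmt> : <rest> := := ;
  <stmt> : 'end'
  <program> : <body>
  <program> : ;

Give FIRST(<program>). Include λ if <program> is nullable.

From <program> : <body>: add FIRST(<body>) = { 'end' }.
<program> : ; contributes {;}.
Union: FIRST(<program>) = { 'end', ; }.

{ 'end', ; }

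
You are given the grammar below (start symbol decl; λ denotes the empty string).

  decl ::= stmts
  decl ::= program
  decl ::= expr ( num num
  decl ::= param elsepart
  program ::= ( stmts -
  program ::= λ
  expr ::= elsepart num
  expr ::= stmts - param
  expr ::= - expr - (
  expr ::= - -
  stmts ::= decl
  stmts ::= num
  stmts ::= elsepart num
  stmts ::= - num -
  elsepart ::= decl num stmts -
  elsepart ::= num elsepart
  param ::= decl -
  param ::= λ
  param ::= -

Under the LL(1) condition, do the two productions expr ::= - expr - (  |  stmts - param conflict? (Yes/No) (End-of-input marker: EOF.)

Yes

FIRST(- expr - () = { - } and FIRST(stmts - param) = { (, -, num }.
Both contain -, so the two alternatives are not disjoint — LL(1) conflict.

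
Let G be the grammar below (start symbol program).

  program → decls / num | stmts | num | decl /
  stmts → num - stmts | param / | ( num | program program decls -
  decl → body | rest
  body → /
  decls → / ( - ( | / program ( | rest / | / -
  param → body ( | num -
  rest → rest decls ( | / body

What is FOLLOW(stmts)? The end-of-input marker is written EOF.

In program → stmts: stmts is at the end, add FOLLOW(program) = { EOF, (, /, num }.
In stmts → num - stmts: stmts is at the end, add FOLLOW(stmts) = { EOF, (, /, num }.
Union: FOLLOW(stmts) = { EOF, (, /, num }.

{ EOF, (, /, num }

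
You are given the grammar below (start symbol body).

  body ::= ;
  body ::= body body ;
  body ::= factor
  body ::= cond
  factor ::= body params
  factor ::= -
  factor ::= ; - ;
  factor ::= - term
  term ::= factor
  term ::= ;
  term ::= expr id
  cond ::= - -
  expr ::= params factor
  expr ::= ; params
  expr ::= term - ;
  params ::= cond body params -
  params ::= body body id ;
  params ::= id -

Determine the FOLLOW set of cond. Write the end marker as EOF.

In body ::= cond: cond is at the end, add FOLLOW(body) = { EOF, -, ;, id }.
In params ::= cond body params -: add FIRST(body params -) = { -, ; }.
Union: FOLLOW(cond) = { EOF, -, ;, id }.

{ EOF, -, ;, id }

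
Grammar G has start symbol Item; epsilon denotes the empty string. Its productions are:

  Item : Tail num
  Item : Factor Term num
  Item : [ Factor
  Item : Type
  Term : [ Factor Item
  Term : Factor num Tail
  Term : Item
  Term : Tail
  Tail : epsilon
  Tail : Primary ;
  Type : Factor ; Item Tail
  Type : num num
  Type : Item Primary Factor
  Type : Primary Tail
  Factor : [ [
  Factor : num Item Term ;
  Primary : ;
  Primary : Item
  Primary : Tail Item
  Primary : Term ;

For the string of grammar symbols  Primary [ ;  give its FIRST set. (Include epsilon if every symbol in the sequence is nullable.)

{ ;, [, num }

Add FIRST(Primary) = { ;, [, num }; Primary is not nullable, stop.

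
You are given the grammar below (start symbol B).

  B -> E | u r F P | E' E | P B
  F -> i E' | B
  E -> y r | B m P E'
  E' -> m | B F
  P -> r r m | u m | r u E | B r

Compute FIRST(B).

{ m, r, u, y }

From B -> E: add FIRST(E) = { m, r, u, y }.
B -> u r F P contributes {u}.
From B -> E' E: add FIRST(E') = { m, r, u, y }.
From B -> P B: add FIRST(P) = { m, r, u, y }.
Union: FIRST(B) = { m, r, u, y }.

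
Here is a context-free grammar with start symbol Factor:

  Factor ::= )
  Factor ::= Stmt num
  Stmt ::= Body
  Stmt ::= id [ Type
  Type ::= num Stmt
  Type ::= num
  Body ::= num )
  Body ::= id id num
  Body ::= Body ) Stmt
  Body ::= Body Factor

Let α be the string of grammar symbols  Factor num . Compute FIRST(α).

Add FIRST(Factor) = { ), id, num }; Factor is not nullable, stop.

{ ), id, num }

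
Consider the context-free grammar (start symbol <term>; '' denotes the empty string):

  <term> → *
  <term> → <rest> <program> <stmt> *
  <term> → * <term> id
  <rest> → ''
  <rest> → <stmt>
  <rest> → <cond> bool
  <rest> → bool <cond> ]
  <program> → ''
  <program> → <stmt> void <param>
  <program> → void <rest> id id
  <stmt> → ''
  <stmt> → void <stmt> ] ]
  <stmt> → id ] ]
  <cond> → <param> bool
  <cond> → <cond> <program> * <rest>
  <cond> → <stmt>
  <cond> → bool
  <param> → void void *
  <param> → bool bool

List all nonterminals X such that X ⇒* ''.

Directly nullable (have an ''-production): <rest>, <program>, <stmt>.
<cond> → <stmt> with every symbol nullable, so <cond> is nullable.
No other nonterminal has a production whose RHS symbols are all nullable.

{ <cond>, <program>, <rest>, <stmt> }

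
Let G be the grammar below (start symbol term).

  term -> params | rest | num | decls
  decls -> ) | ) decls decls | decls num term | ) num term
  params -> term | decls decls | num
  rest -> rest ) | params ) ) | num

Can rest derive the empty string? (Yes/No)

No

No nonterminal in this grammar is nullable.
No production of rest has an RHS whose symbols are all nullable, so rest is not nullable.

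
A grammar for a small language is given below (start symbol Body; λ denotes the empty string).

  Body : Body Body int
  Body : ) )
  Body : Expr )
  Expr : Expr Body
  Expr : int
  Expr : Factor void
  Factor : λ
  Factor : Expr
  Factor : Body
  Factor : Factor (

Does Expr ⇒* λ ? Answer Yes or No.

No

Nullable nonterminals: Factor.
No production of Expr has an RHS whose symbols are all nullable, so Expr is not nullable.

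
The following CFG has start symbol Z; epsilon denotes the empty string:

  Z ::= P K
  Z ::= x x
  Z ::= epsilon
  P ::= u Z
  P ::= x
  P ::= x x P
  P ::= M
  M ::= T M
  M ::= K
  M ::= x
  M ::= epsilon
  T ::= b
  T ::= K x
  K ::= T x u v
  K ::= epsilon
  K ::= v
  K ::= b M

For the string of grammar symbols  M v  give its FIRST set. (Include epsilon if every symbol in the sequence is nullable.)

Add FIRST(M)\{epsilon} = { b, v, x }; M is nullable, continue.
v is a terminal; add {v} and stop.

{ b, v, x }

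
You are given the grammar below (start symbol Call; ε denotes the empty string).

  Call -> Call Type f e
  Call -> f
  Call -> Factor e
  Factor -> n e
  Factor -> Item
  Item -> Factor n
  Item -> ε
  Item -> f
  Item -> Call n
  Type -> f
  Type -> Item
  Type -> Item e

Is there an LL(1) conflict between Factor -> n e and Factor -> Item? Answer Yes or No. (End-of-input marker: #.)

Yes

FIRST(n e) = { n } and FIRST(Item) = { e, f, n, ε }.
Both contain n, so the two alternatives are not disjoint — LL(1) conflict.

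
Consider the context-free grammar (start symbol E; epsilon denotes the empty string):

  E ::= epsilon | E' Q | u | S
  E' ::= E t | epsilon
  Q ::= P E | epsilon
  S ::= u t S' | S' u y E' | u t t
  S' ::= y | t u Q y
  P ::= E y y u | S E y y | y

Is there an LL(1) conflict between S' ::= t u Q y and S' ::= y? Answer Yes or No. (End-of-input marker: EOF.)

FIRST(t u Q y) = { t } and FIRST(y) = { y }.
The FIRST sets are disjoint and neither alternative is nullable — no conflict.

No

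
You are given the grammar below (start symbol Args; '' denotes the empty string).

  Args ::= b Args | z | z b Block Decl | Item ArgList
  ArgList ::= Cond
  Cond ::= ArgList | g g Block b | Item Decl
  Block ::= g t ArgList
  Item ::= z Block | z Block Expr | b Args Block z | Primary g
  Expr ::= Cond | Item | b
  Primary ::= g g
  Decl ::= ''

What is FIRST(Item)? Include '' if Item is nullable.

{ b, g, z }

Item ::= z Block contributes {z}.
Item ::= z Block Expr contributes {z}.
Item ::= b Args Block z contributes {b}.
From Item ::= Primary g: add FIRST(Primary) = { g }.
Union: FIRST(Item) = { b, g, z }.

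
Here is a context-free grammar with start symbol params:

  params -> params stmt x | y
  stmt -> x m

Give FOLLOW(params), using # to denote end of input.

{ #, x }

params is the start symbol, so # ∈ FOLLOW(params).
In params -> params stmt x: add FIRST(stmt x) = { x }.
Union: FOLLOW(params) = { #, x }.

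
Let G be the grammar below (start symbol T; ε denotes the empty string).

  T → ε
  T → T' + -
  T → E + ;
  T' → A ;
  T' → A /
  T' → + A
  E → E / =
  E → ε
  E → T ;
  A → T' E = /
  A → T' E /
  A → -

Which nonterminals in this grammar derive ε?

Directly nullable (have an ε-production): T, E.
No other nonterminal has a production whose RHS symbols are all nullable.

{ E, T }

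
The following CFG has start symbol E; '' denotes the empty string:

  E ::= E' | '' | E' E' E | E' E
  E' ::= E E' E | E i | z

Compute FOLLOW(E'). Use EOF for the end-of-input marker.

{ EOF, i, z }

In E ::= E': E' is at the end, add FOLLOW(E) = { EOF, i, z }.
In E ::= E' E' E: add FIRST(E' E) = { i, z }.
In E ::= E' E' E: add FIRST(E)\{''} = { i, z }.
  Since E is nullable, also add FOLLOW(E) = { EOF, i, z }.
In E ::= E' E: add FIRST(E)\{''} = { i, z }.
  Since E is nullable, also add FOLLOW(E) = { EOF, i, z }.
In E' ::= E E' E: add FIRST(E)\{''} = { i, z }.
  Since E is nullable, also add FOLLOW(E') = { EOF, i, z }.
Union: FOLLOW(E') = { EOF, i, z }.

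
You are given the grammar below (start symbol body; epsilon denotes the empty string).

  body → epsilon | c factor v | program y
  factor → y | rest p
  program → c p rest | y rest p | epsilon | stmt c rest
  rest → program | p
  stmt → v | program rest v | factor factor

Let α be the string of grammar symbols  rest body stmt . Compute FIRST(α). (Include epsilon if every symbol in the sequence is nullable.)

{ c, p, v, y }

Add FIRST(rest)\{epsilon} = { c, p, v, y }; rest is nullable, continue.
Add FIRST(body)\{epsilon} = { c, p, v, y }; body is nullable, continue.
Add FIRST(stmt) = { c, p, v, y }; stmt is not nullable, stop.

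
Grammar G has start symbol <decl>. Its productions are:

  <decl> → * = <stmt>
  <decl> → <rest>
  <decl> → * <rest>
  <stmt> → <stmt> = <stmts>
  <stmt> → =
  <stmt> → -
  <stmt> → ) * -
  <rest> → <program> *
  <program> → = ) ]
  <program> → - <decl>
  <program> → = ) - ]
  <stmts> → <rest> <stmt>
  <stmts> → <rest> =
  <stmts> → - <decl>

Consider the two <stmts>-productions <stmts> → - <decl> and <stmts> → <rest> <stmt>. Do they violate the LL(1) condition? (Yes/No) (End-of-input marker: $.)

FIRST(- <decl>) = { - } and FIRST(<rest> <stmt>) = { -, = }.
Both contain -, so the two alternatives are not disjoint — LL(1) conflict.

Yes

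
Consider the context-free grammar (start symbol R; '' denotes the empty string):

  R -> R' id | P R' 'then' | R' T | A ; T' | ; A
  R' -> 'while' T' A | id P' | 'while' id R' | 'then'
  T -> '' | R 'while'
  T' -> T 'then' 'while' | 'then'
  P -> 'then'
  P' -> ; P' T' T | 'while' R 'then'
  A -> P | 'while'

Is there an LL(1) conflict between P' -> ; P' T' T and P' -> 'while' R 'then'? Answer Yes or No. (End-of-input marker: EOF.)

No

FIRST(; P' T' T) = { ; } and FIRST('while' R 'then') = { 'while' }.
The FIRST sets are disjoint and neither alternative is nullable — no conflict.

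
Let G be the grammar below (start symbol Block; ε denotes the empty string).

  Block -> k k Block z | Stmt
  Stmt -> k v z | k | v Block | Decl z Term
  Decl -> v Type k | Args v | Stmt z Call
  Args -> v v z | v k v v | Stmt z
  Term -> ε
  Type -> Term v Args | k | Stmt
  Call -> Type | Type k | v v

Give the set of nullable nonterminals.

{ Term }

Directly nullable (have an ε-production): Term.
No other nonterminal has a production whose RHS symbols are all nullable.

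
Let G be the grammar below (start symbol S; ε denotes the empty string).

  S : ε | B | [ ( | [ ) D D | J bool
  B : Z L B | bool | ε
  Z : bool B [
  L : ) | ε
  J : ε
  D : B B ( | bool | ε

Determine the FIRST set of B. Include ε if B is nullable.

{ bool, ε }

From B : Z L B: add FIRST(Z) = { bool }.
B : bool contributes {bool}.
B : ε contributes ε.
Union: FIRST(B) = { bool, ε }.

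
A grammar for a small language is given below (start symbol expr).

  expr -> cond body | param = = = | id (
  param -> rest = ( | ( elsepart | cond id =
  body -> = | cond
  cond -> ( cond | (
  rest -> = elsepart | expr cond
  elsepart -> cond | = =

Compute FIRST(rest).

rest -> = elsepart contributes {=}.
From rest -> expr cond: add FIRST(expr) = { (, =, id }.
Union: FIRST(rest) = { (, =, id }.

{ (, =, id }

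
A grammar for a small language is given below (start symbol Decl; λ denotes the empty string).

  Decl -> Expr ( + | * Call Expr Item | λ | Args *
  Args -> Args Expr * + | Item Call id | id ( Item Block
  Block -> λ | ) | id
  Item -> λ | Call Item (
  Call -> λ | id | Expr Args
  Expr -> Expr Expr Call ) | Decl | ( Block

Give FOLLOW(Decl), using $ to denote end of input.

{ $, (, ), *, id }

Decl is the start symbol, so $ ∈ FOLLOW(Decl).
In Expr -> Decl: Decl is at the end, add FOLLOW(Expr) = { $, (, ), *, id }.
Union: FOLLOW(Decl) = { $, (, ), *, id }.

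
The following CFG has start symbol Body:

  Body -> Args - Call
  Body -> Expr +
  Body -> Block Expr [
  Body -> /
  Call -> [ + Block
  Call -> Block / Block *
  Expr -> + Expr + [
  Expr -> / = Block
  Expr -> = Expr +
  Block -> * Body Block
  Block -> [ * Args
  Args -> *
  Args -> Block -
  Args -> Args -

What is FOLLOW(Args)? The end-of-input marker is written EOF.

In Body -> Args - Call: add FIRST(- Call) = { - }.
In Block -> [ * Args: Args is at the end, add FOLLOW(Block) = { EOF, *, +, -, /, =, [ }.
In Args -> Args -: add FIRST(-) = { - }.
Union: FOLLOW(Args) = { EOF, *, +, -, /, =, [ }.

{ EOF, *, +, -, /, =, [ }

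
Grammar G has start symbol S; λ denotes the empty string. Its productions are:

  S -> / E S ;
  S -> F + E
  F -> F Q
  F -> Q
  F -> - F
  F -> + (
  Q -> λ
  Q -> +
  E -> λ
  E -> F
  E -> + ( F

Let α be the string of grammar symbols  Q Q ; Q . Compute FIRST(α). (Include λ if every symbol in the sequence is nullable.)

Add FIRST(Q)\{λ} = { + }; Q is nullable, continue.
Add FIRST(Q)\{λ} = { + }; Q is nullable, continue.
; is a terminal; add {;} and stop.

{ +, ; }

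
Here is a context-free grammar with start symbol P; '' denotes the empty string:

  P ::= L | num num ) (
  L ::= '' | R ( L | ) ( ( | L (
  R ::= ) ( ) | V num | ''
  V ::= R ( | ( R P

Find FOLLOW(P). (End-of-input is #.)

P is the start symbol, so # ∈ FOLLOW(P).
In V ::= ( R P: P is at the end, add FOLLOW(V) = { num }.
Union: FOLLOW(P) = { #, num }.

{ #, num }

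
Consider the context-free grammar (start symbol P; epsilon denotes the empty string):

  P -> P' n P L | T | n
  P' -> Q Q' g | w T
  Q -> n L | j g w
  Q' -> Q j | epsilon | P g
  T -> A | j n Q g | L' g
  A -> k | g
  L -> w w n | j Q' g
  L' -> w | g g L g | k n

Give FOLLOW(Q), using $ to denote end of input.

In P' -> Q Q' g: add FIRST(Q' g) = { g, j, k, n, w }.
In Q' -> Q j: add FIRST(j) = { j }.
In T -> j n Q g: add FIRST(g) = { g }.
Union: FOLLOW(Q) = { g, j, k, n, w }.

{ g, j, k, n, w }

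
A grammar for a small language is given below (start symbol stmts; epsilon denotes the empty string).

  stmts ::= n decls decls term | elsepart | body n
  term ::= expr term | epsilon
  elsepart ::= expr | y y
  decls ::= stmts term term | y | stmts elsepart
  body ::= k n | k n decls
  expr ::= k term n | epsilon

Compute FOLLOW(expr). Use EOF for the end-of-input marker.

{ EOF, k, n, y }

In term ::= expr term: add FIRST(term)\{epsilon} = { k }.
  Since term is nullable, also add FOLLOW(term) = { EOF, k, n, y }.
In elsepart ::= expr: expr is at the end, add FOLLOW(elsepart) = { EOF, k, n, y }.
Union: FOLLOW(expr) = { EOF, k, n, y }.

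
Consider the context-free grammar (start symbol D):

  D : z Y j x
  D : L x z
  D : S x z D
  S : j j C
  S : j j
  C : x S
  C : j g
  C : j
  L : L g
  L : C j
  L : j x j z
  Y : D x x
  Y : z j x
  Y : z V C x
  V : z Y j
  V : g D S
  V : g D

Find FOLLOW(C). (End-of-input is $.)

{ j, x }

In S : j j C: C is at the end, add FOLLOW(S) = { j, x }.
In L : C j: add FIRST(j) = { j }.
In Y : z V C x: add FIRST(x) = { x }.
Union: FOLLOW(C) = { j, x }.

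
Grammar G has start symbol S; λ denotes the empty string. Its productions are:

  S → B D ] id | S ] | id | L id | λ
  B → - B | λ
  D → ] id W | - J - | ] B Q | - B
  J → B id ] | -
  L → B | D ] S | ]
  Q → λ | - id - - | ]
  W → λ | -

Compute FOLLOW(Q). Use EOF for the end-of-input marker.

{ ] }

In D → ] B Q: Q is at the end, add FOLLOW(D) = { ] }.
Union: FOLLOW(Q) = { ] }.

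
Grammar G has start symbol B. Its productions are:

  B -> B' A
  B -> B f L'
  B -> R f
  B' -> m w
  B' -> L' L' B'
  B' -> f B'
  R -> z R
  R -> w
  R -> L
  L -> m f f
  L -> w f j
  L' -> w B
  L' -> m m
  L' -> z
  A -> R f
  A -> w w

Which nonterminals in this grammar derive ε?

No nonterminal has an empty production or an RHS whose symbols are all nullable.

{ } (none)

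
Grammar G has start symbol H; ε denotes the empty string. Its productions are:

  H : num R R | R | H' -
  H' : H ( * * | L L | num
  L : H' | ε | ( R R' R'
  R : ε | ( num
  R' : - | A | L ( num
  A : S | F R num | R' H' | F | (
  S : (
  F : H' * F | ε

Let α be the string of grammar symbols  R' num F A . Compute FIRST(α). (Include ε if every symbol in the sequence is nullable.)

{ (, *, -, num }

Add FIRST(R')\{ε} = { (, *, -, num }; R' is nullable, continue.
num is a terminal; add {num} and stop.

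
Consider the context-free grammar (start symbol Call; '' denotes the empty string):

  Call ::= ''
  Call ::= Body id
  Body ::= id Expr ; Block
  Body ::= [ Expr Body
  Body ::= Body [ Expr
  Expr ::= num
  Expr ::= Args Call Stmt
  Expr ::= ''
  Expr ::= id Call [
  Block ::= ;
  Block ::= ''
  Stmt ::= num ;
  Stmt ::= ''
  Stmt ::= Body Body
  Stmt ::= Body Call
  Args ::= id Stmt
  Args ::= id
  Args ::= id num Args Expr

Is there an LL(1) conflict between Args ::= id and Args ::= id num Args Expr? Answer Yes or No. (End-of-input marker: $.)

Yes

FIRST(id) = { id } and FIRST(id num Args Expr) = { id }.
Both contain id, so the two alternatives are not disjoint — LL(1) conflict.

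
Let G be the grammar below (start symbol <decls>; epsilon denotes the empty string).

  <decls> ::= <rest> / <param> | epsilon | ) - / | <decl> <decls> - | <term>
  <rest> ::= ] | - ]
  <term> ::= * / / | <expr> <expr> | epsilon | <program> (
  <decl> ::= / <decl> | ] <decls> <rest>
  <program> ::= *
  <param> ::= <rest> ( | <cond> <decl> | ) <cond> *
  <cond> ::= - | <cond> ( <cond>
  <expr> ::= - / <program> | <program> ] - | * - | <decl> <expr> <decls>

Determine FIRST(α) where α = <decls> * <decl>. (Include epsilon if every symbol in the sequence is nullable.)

Add FIRST(<decls>)\{epsilon} = { ), *, -, /, ] }; <decls> is nullable, continue.
* is a terminal; add {*} and stop.

{ ), *, -, /, ] }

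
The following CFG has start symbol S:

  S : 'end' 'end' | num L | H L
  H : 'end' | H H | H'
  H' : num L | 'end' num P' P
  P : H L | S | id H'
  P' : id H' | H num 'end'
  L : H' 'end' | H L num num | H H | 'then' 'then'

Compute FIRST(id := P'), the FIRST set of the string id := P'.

{ id }

id is a terminal; add {id} and stop.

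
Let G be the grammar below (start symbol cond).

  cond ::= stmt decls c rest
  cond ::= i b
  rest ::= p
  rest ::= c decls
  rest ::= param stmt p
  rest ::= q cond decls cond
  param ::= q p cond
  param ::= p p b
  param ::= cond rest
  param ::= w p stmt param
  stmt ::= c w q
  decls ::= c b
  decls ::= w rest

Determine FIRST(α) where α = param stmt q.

{ c, i, p, q, w }

Add FIRST(param) = { c, i, p, q, w }; param is not nullable, stop.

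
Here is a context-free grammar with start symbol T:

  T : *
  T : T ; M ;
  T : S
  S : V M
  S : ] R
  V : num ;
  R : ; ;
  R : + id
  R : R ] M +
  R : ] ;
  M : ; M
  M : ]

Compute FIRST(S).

From S : V M: add FIRST(V) = { num }.
S : ] R contributes {]}.
Union: FIRST(S) = { ], num }.

{ ], num }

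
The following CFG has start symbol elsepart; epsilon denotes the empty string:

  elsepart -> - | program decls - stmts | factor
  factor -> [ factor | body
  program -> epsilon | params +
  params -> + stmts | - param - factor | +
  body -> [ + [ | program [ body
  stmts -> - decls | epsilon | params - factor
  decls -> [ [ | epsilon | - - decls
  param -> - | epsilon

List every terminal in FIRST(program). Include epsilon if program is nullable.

{ +, -, epsilon }

program -> epsilon contributes epsilon.
From program -> params +: add FIRST(params) = { +, - }.
Union: FIRST(program) = { +, -, epsilon }.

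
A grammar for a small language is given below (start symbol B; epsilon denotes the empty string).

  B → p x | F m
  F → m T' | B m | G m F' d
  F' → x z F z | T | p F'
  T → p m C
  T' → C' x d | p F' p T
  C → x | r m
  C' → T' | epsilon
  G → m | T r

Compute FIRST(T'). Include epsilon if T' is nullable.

{ p, x }

From T' → C' x d: C' nullable, take FIRST(C') ∪ {x} = { p, x }.
T' → p F' p T contributes {p}.
Union: FIRST(T') = { p, x }.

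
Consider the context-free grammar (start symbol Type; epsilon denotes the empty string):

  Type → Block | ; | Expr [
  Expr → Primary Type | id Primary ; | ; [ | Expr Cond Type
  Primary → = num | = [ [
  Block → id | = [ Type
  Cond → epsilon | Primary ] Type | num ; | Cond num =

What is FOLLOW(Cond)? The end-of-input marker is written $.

In Expr → Expr Cond Type: add FIRST(Type) = { ;, =, id }.
In Cond → Cond num =: add FIRST(num =) = { num }.
Union: FOLLOW(Cond) = { ;, =, id, num }.

{ ;, =, id, num }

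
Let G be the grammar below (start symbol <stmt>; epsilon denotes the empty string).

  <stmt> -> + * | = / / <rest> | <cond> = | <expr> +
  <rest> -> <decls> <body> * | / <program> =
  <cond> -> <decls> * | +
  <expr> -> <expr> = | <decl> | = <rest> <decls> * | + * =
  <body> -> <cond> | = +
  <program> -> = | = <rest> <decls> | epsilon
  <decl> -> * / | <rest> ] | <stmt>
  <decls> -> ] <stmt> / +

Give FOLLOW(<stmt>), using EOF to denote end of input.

{ EOF, +, /, = }

<stmt> is the start symbol, so EOF ∈ FOLLOW(<stmt>).
In <decl> -> <stmt>: <stmt> is at the end, add FOLLOW(<decl>) = { +, = }.
In <decls> -> ] <stmt> / +: add FIRST(/ +) = { / }.
Union: FOLLOW(<stmt>) = { EOF, +, /, = }.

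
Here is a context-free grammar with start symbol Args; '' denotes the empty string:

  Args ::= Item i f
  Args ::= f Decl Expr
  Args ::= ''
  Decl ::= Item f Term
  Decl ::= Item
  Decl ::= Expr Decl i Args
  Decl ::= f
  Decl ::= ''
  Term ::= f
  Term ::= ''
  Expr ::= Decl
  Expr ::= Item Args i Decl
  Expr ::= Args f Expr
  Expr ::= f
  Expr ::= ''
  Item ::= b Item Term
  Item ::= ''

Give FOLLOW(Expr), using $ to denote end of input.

In Args ::= f Decl Expr: Expr is at the end, add FOLLOW(Args) = { $, b, f, i }.
In Decl ::= Expr Decl i Args: add FIRST(Decl i Args) = { b, f, i }.
In Expr ::= Args f Expr: Expr is at the end, add FOLLOW(Expr) = { $, b, f, i }.
Union: FOLLOW(Expr) = { $, b, f, i }.

{ $, b, f, i }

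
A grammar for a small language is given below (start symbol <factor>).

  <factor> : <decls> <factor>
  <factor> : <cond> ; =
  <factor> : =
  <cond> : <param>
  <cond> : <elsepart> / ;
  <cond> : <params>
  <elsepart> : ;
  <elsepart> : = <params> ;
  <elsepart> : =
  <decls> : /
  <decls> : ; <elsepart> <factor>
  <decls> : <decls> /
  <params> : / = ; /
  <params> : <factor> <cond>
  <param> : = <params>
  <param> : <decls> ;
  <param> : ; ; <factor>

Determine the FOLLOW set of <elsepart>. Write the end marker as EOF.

In <cond> : <elsepart> / ;: add FIRST(/ ;) = { / }.
In <decls> : ; <elsepart> <factor>: add FIRST(<factor>) = { /, ;, = }.
Union: FOLLOW(<elsepart>) = { /, ;, = }.

{ /, ;, = }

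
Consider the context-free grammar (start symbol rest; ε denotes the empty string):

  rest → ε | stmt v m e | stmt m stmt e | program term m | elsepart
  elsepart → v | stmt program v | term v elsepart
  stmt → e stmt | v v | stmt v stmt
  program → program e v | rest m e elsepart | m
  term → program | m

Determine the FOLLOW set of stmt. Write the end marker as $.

{ e, m, v }

In rest → stmt v m e: add FIRST(v m e) = { v }.
In rest → stmt m stmt e: add FIRST(m stmt e) = { m }.
In rest → stmt m stmt e: add FIRST(e) = { e }.
In elsepart → stmt program v: add FIRST(program v) = { e, m, v }.
In stmt → e stmt: stmt is at the end, add FOLLOW(stmt) = { e, m, v }.
In stmt → stmt v stmt: add FIRST(v stmt) = { v }.
In stmt → stmt v stmt: stmt is at the end, add FOLLOW(stmt) = { e, m, v }.
Union: FOLLOW(stmt) = { e, m, v }.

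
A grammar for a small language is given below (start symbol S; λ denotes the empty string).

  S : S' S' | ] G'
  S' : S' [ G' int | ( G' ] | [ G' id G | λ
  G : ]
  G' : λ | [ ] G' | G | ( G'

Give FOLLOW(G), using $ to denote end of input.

In S' : [ G' id G: G is at the end, add FOLLOW(S') = { $, (, [ }.
In G' : G: G is at the end, add FOLLOW(G') = { $, ], id, int }.
Union: FOLLOW(G) = { $, (, [, ], id, int }.

{ $, (, [, ], id, int }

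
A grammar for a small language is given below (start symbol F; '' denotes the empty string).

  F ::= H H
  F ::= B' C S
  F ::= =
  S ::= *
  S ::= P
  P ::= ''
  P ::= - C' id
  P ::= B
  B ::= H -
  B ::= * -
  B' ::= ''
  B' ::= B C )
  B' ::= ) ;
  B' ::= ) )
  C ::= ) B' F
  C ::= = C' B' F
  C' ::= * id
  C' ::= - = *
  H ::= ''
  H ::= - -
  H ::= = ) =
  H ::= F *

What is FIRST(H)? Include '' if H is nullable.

{ ), *, -, =, '' }

H ::= '' contributes ''.
H ::= - - contributes {-}.
H ::= = ) = contributes {=}.
From H ::= F *: F nullable, take FIRST(F) ∪ {*} = { ), *, -, = }.
Union: FIRST(H) = { ), *, -, =, '' }.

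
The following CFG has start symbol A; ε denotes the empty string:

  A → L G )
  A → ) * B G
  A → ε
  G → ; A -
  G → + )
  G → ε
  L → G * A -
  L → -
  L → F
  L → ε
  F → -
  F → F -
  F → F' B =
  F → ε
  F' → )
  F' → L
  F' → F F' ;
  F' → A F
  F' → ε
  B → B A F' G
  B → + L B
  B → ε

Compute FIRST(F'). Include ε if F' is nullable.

{ ), *, +, -, ;, =, ε }

F' → ) contributes {)}.
From F' → L: add FIRST(L) = { ), *, +, -, ;, =, ε } (including ε since L is nullable).
From F' → F F' ;: F, F' nullable, take FIRST(F) ∪ FIRST(F') ∪ {;} = { ), *, +, -, ;, = }.
From F' → A F: A, F nullable, take FIRST(A) ∪ FIRST(F) = { ), *, +, -, ;, = }; also ε since the whole RHS is nullable.
F' → ε contributes ε.
Union: FIRST(F') = { ), *, +, -, ;, =, ε }.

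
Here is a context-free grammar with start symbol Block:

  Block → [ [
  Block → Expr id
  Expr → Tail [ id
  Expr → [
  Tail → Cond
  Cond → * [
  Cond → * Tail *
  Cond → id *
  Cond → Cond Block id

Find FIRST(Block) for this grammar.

{ *, [, id }

Block → [ [ contributes {[}.
From Block → Expr id: add FIRST(Expr) = { *, [, id }.
Union: FIRST(Block) = { *, [, id }.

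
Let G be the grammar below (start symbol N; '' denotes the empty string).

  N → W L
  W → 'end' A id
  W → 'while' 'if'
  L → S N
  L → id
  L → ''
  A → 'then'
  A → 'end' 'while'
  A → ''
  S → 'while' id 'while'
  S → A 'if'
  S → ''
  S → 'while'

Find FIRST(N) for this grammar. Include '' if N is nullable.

{ 'end', 'while' }

From N → W L: add FIRST(W) = { 'end', 'while' }.
Union: FIRST(N) = { 'end', 'while' }.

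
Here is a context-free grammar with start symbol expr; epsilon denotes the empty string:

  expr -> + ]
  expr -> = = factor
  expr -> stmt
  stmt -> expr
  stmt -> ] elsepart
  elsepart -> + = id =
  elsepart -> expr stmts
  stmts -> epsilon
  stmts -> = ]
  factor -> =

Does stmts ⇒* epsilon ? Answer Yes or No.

Yes

stmts has an epsilon-production, so stmts ⇒ epsilon.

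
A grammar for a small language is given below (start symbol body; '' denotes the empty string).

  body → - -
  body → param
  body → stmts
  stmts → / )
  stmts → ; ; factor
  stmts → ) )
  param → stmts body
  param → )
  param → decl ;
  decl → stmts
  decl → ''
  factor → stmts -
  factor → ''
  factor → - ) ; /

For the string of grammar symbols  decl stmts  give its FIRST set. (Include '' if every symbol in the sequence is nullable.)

Add FIRST(decl)\{''} = { ), /, ; }; decl is nullable, continue.
Add FIRST(stmts) = { ), /, ; }; stmts is not nullable, stop.

{ ), /, ; }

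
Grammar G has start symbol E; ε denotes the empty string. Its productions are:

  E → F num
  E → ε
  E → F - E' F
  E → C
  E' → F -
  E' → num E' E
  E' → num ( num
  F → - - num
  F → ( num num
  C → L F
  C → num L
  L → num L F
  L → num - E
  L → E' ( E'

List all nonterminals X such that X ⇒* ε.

Directly nullable (have an ε-production): E.
No other nonterminal has a production whose RHS symbols are all nullable.

{ E }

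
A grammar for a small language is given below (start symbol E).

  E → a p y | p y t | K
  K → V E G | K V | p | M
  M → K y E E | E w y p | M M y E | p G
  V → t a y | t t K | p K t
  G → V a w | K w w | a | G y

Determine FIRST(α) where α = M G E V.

Add FIRST(M) = { a, p, t }; M is not nullable, stop.

{ a, p, t }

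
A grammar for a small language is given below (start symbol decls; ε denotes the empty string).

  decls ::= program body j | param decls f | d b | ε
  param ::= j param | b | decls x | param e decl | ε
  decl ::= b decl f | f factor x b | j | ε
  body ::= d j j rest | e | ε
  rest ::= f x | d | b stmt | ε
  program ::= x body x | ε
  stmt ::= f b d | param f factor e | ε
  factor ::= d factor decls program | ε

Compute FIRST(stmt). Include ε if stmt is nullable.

{ b, d, e, f, j, x, ε }

stmt ::= f b d contributes {f}.
From stmt ::= param f factor e: param nullable, take FIRST(param) ∪ {f} = { b, d, e, f, j, x }.
stmt ::= ε contributes ε.
Union: FIRST(stmt) = { b, d, e, f, j, x, ε }.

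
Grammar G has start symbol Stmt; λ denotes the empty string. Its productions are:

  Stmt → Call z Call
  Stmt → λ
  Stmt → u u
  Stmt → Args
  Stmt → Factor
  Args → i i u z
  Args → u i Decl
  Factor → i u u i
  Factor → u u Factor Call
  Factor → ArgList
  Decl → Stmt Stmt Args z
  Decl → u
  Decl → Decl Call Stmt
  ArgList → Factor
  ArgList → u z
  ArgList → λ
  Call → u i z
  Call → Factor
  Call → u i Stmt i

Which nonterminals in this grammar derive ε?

Directly nullable (have an λ-production): Stmt, ArgList.
Factor → ArgList with every symbol nullable, so Factor is nullable.
Call → Factor with every symbol nullable, so Call is nullable.
No other nonterminal has a production whose RHS symbols are all nullable.

{ ArgList, Call, Factor, Stmt }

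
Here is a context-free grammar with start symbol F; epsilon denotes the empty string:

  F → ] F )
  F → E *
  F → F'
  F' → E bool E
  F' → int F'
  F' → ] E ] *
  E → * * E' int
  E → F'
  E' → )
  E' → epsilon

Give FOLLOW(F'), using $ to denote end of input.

In F → F': F' is at the end, add FOLLOW(F) = { $, ) }.
In F' → int F': F' is at the end, add FOLLOW(F') = { $, ), *, ], bool }.
In E → F': F' is at the end, add FOLLOW(E) = { $, ), *, ], bool }.
Union: FOLLOW(F') = { $, ), *, ], bool }.

{ $, ), *, ], bool }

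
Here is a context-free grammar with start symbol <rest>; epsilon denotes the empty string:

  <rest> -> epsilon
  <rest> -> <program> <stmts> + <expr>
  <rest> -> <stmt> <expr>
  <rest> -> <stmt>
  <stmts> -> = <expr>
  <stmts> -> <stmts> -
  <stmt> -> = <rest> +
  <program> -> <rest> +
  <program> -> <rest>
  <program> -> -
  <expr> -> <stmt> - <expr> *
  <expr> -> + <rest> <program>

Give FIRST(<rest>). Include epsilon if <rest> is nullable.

<rest> -> epsilon contributes epsilon.
From <rest> -> <program> <stmts> + <expr>: <program> nullable, take FIRST(<program>) ∪ FIRST(<stmts>) = { +, -, = }.
From <rest> -> <stmt> <expr>: add FIRST(<stmt>) = { = }.
From <rest> -> <stmt>: add FIRST(<stmt>) = { = }.
Union: FIRST(<rest>) = { +, -, =, epsilon }.

{ +, -, =, epsilon }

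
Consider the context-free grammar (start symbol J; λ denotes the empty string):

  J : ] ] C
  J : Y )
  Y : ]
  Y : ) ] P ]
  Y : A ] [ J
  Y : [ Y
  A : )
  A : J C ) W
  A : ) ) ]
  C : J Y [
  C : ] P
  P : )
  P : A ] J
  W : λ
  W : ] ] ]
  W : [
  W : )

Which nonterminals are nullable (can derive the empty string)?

{ W }

Directly nullable (have an λ-production): W.
No other nonterminal has a production whose RHS symbols are all nullable.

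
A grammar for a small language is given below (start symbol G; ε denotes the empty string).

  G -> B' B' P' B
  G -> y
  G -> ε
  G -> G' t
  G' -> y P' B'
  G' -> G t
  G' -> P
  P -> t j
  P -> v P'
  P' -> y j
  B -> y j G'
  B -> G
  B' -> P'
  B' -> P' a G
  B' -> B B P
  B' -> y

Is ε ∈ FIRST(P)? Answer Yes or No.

Nullable nonterminals: B, G.
No production of P has an RHS whose symbols are all nullable, so P is not nullable.

No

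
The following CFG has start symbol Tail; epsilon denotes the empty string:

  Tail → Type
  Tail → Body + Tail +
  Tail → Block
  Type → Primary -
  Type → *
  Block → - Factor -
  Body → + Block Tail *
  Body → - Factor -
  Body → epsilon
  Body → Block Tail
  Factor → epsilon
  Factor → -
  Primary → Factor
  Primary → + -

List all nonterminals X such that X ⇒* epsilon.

Directly nullable (have an epsilon-production): Body, Factor.
Primary → Factor with every symbol nullable, so Primary is nullable.
No other nonterminal has a production whose RHS symbols are all nullable.

{ Body, Factor, Primary }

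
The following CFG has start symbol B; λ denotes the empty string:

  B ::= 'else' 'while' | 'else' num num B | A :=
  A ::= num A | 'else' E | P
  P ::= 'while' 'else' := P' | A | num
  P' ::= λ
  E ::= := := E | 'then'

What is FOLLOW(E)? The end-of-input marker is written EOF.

{ := }

In A ::= 'else' E: E is at the end, add FOLLOW(A) = { := }.
In E ::= := := E: E is at the end, add FOLLOW(E) = { := }.
Union: FOLLOW(E) = { := }.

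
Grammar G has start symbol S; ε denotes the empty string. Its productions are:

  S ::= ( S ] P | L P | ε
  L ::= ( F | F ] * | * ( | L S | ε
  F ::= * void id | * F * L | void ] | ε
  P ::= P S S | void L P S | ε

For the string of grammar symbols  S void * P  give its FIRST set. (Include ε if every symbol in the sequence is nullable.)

Add FIRST(S)\{ε} = { (, *, ], void }; S is nullable, continue.
void is a terminal; add {void} and stop.

{ (, *, ], void }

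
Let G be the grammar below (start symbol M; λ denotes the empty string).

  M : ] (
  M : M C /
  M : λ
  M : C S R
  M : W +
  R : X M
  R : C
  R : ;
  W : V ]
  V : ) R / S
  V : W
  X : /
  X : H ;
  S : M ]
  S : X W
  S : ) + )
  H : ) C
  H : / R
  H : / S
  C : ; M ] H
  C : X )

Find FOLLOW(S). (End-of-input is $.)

In M : C S R: add FIRST(R) = { ), /, ; }.
In V : ) R / S: S is at the end, add FOLLOW(V) = { ] }.
In H : / S: S is at the end, add FOLLOW(H) = { $, ), /, ;, ] }.
Union: FOLLOW(S) = { $, ), /, ;, ] }.

{ $, ), /, ;, ] }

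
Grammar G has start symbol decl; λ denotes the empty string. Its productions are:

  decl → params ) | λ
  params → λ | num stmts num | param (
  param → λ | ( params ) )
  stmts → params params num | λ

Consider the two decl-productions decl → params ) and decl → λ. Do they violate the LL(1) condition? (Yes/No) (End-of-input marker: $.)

No

FIRST(params )) = { (, ), num } and FIRST(λ) = { λ }.
The second is nullable but FOLLOW(decl) = { $ } is disjoint from FIRST of the first.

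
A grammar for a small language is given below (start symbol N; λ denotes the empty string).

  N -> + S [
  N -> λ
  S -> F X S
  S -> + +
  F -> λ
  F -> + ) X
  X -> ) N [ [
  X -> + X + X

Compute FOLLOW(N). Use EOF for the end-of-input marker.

N is the start symbol, so EOF ∈ FOLLOW(N).
In X -> ) N [ [: add FIRST([ [) = { [ }.
Union: FOLLOW(N) = { EOF, [ }.

{ EOF, [ }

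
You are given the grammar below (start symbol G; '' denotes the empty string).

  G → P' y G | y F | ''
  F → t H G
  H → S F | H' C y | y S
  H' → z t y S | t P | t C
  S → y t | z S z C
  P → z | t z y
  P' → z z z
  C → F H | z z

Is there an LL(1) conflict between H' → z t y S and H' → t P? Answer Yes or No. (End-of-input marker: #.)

No

FIRST(z t y S) = { z } and FIRST(t P) = { t }.
The FIRST sets are disjoint and neither alternative is nullable — no conflict.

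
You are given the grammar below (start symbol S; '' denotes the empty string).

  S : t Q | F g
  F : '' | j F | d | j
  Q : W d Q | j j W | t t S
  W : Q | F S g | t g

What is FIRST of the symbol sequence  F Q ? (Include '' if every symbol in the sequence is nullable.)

{ d, g, j, t }

Add FIRST(F)\{''} = { d, j }; F is nullable, continue.
Add FIRST(Q) = { d, g, j, t }; Q is not nullable, stop.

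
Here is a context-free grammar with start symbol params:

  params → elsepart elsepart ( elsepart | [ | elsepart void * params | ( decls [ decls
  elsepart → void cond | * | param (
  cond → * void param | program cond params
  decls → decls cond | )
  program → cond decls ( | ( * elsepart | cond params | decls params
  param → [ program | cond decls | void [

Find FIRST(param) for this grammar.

{ (, ), *, [, void }

param → [ program contributes {[}.
From param → cond decls: add FIRST(cond) = { (, ), * }.
param → void [ contributes {void}.
Union: FIRST(param) = { (, ), *, [, void }.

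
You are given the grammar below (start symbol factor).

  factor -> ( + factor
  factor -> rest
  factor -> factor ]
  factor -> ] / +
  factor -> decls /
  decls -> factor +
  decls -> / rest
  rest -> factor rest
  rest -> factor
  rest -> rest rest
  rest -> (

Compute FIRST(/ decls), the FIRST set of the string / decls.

/ is a terminal; add {/} and stop.

{ / }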